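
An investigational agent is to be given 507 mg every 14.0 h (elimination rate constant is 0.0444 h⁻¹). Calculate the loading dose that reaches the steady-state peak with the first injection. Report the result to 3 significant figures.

Accumulation ratio R = 1 / (1 − e^(−kτ)) = 1 / (1 − e^(−0.04440×14.0)) = 1 / (1 − 0.5371) = 2.160
Loading dose = maintenance dose × R = 507 × 2.160 ≈ 1100 mg

1100 mg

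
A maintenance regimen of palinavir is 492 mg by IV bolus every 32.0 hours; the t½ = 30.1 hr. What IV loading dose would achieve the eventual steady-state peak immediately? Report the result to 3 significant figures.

944 mg

k = ln 2 / 30.1 = 0.02303 hr⁻¹
Accumulation ratio R = 1 / (1 − e^(−kτ)) = 1 / (1 − e^(−0.02303×32.0)) = 1 / (1 − 0.4786) = 1.918
Loading dose = maintenance dose × R = 492 × 1.918 ≈ 944 mg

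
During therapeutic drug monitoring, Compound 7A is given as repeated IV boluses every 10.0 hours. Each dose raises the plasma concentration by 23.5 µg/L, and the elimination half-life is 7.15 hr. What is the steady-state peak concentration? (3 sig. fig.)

37.9 µg/L

k = ln 2 / 7.15 = 0.09694 hr⁻¹
Fraction remaining after one interval: e^(−kτ) = e^(−0.09694 × 10.0) = 0.3793
R = 1 / (1 − 0.3793) = 1.611
Css,max = 23.5 × 1.611 ≈ 37.9 µg/L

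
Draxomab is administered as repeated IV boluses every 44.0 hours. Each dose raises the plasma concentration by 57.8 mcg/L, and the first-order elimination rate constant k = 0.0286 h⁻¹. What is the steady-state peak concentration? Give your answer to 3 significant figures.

Fraction remaining after one interval: e^(−kτ) = e^(−0.02860 × 44.0) = 0.2841
R = 1 / (1 − 0.2841) = 1.397
Css,max = 57.8 × 1.397 ≈ 80.7 mcg/L

80.7 mcg/L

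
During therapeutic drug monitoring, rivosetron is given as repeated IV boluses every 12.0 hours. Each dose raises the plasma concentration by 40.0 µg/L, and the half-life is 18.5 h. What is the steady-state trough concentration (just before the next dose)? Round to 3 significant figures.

k = ln 2 / 18.5 = 0.03747 h⁻¹
Fraction remaining after one interval: e^(−kτ) = e^(−0.03747 × 12.0) = 0.6379
R = 1 / (1 − 0.6379) = 2.761
Css,max = 40.0 × 2.761 = 110.5 µg/L
Css,min = Css,max × e^(−kτ) = 110.5 × 0.6379 ≈ 70.5 µg/L

70.5 µg/L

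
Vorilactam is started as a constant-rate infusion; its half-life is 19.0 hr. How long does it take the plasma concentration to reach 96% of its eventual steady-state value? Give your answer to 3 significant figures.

k = ln 2 / 19.0 = 0.03648 hr⁻¹
f = 1 − e^(−kt)  ⇒  t = −ln(1 − f) / k
t = −ln(1 − 0.96) / 0.03648 = 3.219 / 0.03648 ≈ 88.2 hours

88.2 hours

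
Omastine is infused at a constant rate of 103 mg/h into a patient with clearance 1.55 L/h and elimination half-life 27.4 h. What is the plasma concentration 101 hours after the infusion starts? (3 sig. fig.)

Css = rate / CL = 103 / 1.55 = 66.45 µg/mL
k = ln 2 / 27.4 = 0.02530 h⁻¹
C(t) = Css (1 − e^(−kt)) = 66.45 × (1 − e^(−2.555)) = 66.45 × 0.9223 ≈ 61.3 µg/mL

61.3 µg/mL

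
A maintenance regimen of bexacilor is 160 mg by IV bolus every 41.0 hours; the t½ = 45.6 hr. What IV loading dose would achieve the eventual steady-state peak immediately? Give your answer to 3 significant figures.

345 mg

k = ln 2 / 45.6 = 0.01520 hr⁻¹
Accumulation ratio R = 1 / (1 − e^(−kτ)) = 1 / (1 − e^(−0.01520×41.0)) = 1 / (1 − 0.5362) = 2.156
Loading dose = maintenance dose × R = 160 × 2.156 ≈ 345 mg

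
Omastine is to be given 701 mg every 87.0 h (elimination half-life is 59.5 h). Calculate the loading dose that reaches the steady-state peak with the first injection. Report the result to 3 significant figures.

k = ln 2 / 59.5 = 0.01165 h⁻¹
Accumulation ratio R = 1 / (1 − e^(−kτ)) = 1 / (1 − e^(−0.01165×87.0)) = 1 / (1 − 0.3629) = 1.570
Loading dose = maintenance dose × R = 701 × 1.570 ≈ 1100 mg

1100 mg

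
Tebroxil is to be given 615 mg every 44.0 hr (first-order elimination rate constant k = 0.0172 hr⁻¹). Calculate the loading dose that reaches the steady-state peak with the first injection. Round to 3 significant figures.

Accumulation ratio R = 1 / (1 − e^(−kτ)) = 1 / (1 − e^(−0.01720×44.0)) = 1 / (1 − 0.4692) = 1.884
Loading dose = maintenance dose × R = 615 × 1.884 ≈ 1160 mg

1160 mg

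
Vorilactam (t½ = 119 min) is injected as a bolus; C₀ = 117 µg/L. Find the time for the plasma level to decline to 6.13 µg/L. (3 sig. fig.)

k = ln 2 / 119 = 0.005825 min⁻¹
C(t) = C₀ e^(−kt)  ⇒  t = ln(C₀/C) / k
t = ln(117/6.13) / 0.005825 = 2.949 / 0.005825 ≈ 506 minutes

506 minutes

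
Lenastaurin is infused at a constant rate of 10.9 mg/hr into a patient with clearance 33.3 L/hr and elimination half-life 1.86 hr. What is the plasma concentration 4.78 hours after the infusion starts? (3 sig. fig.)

0.272 mg/L

Css = rate / CL = 10.9 / 33.3 = 0.3273 mg/L
k = ln 2 / 1.86 = 0.3727 hr⁻¹
C(t) = Css (1 − e^(−kt)) = 0.3273 × (1 − e^(−1.781)) = 0.3273 × 0.8316 ≈ 0.272 mg/L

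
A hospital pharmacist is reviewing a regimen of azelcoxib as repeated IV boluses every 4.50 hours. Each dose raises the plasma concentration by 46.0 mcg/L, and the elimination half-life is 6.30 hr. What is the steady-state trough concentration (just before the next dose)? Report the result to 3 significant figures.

k = ln 2 / 6.30 = 0.1100 hr⁻¹
Fraction remaining after one interval: e^(−kτ) = e^(−0.1100 × 4.50) = 0.6095
R = 1 / (1 − 0.6095) = 2.561
Css,max = 46.0 × 2.561 = 117.8 mcg/L
Css,min = Css,max × e^(−kτ) = 117.8 × 0.6095 ≈ 71.8 mcg/L

71.8 mcg/L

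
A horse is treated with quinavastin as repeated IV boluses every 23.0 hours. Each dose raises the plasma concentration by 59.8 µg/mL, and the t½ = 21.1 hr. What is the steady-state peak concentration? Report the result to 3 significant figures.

113 µg/mL

k = ln 2 / 21.1 = 0.03285 hr⁻¹
Fraction remaining after one interval: e^(−kτ) = e^(−0.03285 × 23.0) = 0.4697
R = 1 / (1 − 0.4697) = 1.886
Css,max = 59.8 × 1.886 ≈ 113 µg/mL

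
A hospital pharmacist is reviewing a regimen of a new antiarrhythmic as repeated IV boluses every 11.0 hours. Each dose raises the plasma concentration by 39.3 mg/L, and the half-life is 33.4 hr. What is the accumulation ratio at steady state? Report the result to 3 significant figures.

4.90

k = ln 2 / 33.4 = 0.02075 hr⁻¹
Fraction remaining after one interval: e^(−kτ) = e^(−0.02075 × 11.0) = 0.7959
R = 1 / (1 − 0.7959) = 1 / 0.2041 ≈ 4.90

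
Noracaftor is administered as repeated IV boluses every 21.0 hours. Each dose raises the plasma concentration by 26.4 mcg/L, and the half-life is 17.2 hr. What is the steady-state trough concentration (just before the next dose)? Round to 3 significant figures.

19.8 mcg/L

k = ln 2 / 17.2 = 0.04030 hr⁻¹
Fraction remaining after one interval: e^(−kτ) = e^(−0.04030 × 21.0) = 0.4290
R = 1 / (1 − 0.4290) = 1.751
Css,max = 26.4 × 1.751 = 46.24 mcg/L
Css,min = Css,max × e^(−kτ) = 46.24 × 0.4290 ≈ 19.8 mcg/L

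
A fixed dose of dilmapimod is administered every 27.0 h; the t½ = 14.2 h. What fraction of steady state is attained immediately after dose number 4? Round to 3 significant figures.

0.995

k = ln 2 / 14.2 = 0.04881 h⁻¹
f_n = 1 − e^(−nkτ) = 1 − e^(−4 × 0.04881 × 27.0) = 1 − e^(−5.272) = 1 − 0.005134 ≈ 0.995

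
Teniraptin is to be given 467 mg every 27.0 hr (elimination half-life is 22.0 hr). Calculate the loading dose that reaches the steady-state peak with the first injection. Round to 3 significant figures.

815 mg

k = ln 2 / 22.0 = 0.03151 hr⁻¹
Accumulation ratio R = 1 / (1 − e^(−kτ)) = 1 / (1 − e^(−0.03151×27.0)) = 1 / (1 − 0.4271) = 1.746
Loading dose = maintenance dose × R = 467 × 1.746 ≈ 815 mg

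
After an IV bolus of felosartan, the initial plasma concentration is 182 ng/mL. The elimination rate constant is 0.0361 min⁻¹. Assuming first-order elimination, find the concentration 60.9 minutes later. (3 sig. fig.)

20.2 ng/mL

C(t) = C₀ e^(−kt) = 182 × e^(−0.03610 × 60.9) = 182 × e^(−2.198) = 182 × 0.1110 ≈ 20.2 ng/mL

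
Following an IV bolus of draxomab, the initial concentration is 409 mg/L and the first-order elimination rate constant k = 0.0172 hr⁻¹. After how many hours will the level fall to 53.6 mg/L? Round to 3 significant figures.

118 hours

C(t) = C₀ e^(−kt)  ⇒  t = ln(C₀/C) / k
t = ln(409/53.6) / 0.01720 = 2.032 / 0.01720 ≈ 118 hours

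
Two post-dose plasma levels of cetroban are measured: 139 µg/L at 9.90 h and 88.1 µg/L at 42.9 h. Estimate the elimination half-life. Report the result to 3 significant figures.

k = ln(C₁/C₂) / (t₂ − t₁) = ln(139/88.1) / (42.9 − 9.90)
  = 0.4560 / 33.00 = 0.01382 h⁻¹
t½ = ln 2 / k = ln 2 / 0.01382 ≈ 50.2 hours

50.2 hours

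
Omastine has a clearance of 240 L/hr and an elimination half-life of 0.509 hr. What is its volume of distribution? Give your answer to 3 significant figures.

176 L

k = ln 2 / t½ = ln 2 / 0.509 = 1.362 hr⁻¹
V = CL / k = 240 / 1.362 ≈ 176 L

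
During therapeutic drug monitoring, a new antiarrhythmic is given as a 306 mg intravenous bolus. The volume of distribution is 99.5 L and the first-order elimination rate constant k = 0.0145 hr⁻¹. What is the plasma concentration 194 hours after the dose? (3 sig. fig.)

0.185 µg/mL

C₀ = dose / V = 306 / 99.5 = 3.075 µg/mL
C(t) = C₀ e^(−kt) = 3.075 × e^(−0.01450 × 194) = 3.075 × e^(−2.813) = 3.075 × 0.06002 ≈ 0.185 µg/mL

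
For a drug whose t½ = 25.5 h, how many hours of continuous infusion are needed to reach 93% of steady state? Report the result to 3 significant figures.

k = ln 2 / 25.5 = 0.02718 h⁻¹
f = 1 − e^(−kt)  ⇒  t = −ln(1 − f) / k
t = −ln(1 − 0.93) / 0.02718 = 2.659 / 0.02718 ≈ 97.8 hours

97.8 hours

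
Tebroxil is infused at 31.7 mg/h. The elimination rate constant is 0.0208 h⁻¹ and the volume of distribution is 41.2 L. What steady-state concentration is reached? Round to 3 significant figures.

CL = k · V = 0.0208 × 41.2 = 0.8570 L/h
Css = rate / CL = 31.7 / 0.8570 ≈ 37.0 µg/mL

37.0 µg/mL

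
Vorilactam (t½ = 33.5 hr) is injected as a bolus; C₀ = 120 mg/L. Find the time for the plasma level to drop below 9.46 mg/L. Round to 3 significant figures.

123 hours

k = ln 2 / 33.5 = 0.02069 hr⁻¹
C(t) = C₀ e^(−kt)  ⇒  t = ln(C₀/C) / k
t = ln(120/9.46) / 0.02069 = 2.540 / 0.02069 ≈ 123 hours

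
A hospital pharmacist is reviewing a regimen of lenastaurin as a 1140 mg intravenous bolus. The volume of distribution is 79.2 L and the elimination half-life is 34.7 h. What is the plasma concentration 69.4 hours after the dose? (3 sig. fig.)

3.60 µg/mL

C₀ = dose / V = 1140 / 79.2 = 14.39 µg/mL
k = ln 2 / 34.7 = 0.01998 h⁻¹
C(t) = C₀ e^(−kt) = 14.39 × e^(−0.01998 × 69.4) = 14.39 × e^(−1.386) = 14.39 × 0.2500 ≈ 3.60 µg/mL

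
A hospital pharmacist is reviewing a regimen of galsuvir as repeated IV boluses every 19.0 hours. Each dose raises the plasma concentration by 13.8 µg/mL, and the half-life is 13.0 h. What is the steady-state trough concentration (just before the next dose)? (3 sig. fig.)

7.87 µg/mL

k = ln 2 / 13.0 = 0.05332 h⁻¹
Fraction remaining after one interval: e^(−kτ) = e^(−0.05332 × 19.0) = 0.3631
R = 1 / (1 − 0.3631) = 1.570
Css,max = 13.8 × 1.570 = 21.67 µg/mL
Css,min = Css,max × e^(−kτ) = 21.67 × 0.3631 ≈ 7.87 µg/mL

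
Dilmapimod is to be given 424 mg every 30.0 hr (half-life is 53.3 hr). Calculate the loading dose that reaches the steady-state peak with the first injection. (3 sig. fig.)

k = ln 2 / 53.3 = 0.01300 hr⁻¹
Accumulation ratio R = 1 / (1 − e^(−kτ)) = 1 / (1 − e^(−0.01300×30.0)) = 1 / (1 − 0.6770) = 3.096
Loading dose = maintenance dose × R = 424 × 3.096 ≈ 1310 mg

1310 mg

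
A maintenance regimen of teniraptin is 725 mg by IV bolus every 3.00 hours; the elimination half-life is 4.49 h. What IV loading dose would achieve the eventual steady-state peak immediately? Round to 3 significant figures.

k = ln 2 / 4.49 = 0.1544 h⁻¹
Accumulation ratio R = 1 / (1 − e^(−kτ)) = 1 / (1 − e^(−0.1544×3.00)) = 1 / (1 − 0.6293) = 2.698
Loading dose = maintenance dose × R = 725 × 2.698 ≈ 1960 mg

1960 mg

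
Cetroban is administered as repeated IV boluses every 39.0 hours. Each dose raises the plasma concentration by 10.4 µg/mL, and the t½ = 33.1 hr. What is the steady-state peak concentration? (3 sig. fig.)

18.6 µg/mL

k = ln 2 / 33.1 = 0.02094 hr⁻¹
Fraction remaining after one interval: e^(−kτ) = e^(−0.02094 × 39.0) = 0.4419
R = 1 / (1 − 0.4419) = 1.792
Css,max = 10.4 × 1.792 ≈ 18.6 µg/mL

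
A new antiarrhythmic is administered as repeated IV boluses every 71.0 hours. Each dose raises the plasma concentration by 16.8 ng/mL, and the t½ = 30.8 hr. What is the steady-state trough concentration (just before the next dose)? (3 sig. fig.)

4.26 ng/mL

k = ln 2 / 30.8 = 0.02250 hr⁻¹
Fraction remaining after one interval: e^(−kτ) = e^(−0.02250 × 71.0) = 0.2023
R = 1 / (1 − 0.2023) = 1.254
Css,max = 16.8 × 1.254 = 21.06 ng/mL
Css,min = Css,max × e^(−kτ) = 21.06 × 0.2023 ≈ 4.26 ng/mL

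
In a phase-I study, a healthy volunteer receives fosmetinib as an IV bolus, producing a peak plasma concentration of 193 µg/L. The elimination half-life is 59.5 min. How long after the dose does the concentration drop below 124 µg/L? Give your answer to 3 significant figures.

k = ln 2 / 59.5 = 0.01165 min⁻¹
C(t) = C₀ e^(−kt)  ⇒  t = ln(C₀/C) / k
t = ln(193/124) / 0.01165 = 0.4424 / 0.01165 ≈ 38.0 minutes

38.0 minutes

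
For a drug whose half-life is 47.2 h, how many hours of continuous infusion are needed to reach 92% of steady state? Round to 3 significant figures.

k = ln 2 / 47.2 = 0.01469 h⁻¹
f = 1 − e^(−kt)  ⇒  t = −ln(1 − f) / k
t = −ln(1 − 0.92) / 0.01469 = 2.526 / 0.01469 ≈ 172 hours

172 hours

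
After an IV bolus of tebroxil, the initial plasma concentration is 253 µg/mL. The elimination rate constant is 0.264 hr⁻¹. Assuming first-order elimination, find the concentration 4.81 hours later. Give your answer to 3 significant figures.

71.1 µg/mL

C(t) = C₀ e^(−kt) = 253 × e^(−0.2640 × 4.81) = 253 × e^(−1.270) = 253 × 0.2809 ≈ 71.1 µg/mL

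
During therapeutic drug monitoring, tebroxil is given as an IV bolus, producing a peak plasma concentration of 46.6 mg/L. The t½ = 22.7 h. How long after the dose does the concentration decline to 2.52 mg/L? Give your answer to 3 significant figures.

95.5 hours

k = ln 2 / 22.7 = 0.03054 h⁻¹
C(t) = C₀ e^(−kt)  ⇒  t = ln(C₀/C) / k
t = ln(46.6/2.52) / 0.03054 = 2.917 / 0.03054 ≈ 95.5 hours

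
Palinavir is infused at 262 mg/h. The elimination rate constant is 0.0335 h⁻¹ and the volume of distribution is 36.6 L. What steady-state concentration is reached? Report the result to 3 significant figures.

CL = k · V = 0.0335 × 36.6 = 1.226 L/h
Css = rate / CL = 262 / 1.226 ≈ 214 µg/mL

214 µg/mL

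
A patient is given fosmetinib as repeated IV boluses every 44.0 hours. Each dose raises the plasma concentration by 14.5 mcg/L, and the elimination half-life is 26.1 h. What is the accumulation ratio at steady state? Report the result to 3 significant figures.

1.45

k = ln 2 / 26.1 = 0.02656 h⁻¹
Fraction remaining after one interval: e^(−kτ) = e^(−0.02656 × 44.0) = 0.3108
R = 1 / (1 − 0.3108) = 1 / 0.6892 ≈ 1.45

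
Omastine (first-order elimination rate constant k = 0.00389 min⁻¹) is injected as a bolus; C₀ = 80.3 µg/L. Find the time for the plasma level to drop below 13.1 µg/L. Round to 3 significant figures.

466 minutes

C(t) = C₀ e^(−kt)  ⇒  t = ln(C₀/C) / k
t = ln(80.3/13.1) / 0.003890 = 1.813 / 0.003890 ≈ 466 minutes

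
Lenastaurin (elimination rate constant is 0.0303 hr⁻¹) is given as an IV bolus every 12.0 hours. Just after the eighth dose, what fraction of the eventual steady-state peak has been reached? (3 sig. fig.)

0.945

f_n = 1 − e^(−nkτ) = 1 − e^(−8 × 0.03030 × 12.0) = 1 − e^(−2.909) = 1 − 0.05454 ≈ 0.945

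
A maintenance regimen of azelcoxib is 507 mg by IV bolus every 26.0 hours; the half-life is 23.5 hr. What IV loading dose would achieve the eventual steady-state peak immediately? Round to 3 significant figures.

947 mg

k = ln 2 / 23.5 = 0.02950 hr⁻¹
Accumulation ratio R = 1 / (1 − e^(−kτ)) = 1 / (1 − e^(−0.02950×26.0)) = 1 / (1 − 0.4645) = 1.867
Loading dose = maintenance dose × R = 507 × 1.867 ≈ 947 mg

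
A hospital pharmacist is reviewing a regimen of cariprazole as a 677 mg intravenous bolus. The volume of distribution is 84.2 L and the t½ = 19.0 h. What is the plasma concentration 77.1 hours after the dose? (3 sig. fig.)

C₀ = dose / V = 677 / 84.2 = 8.040 µg/mL
k = ln 2 / 19.0 = 0.03648 h⁻¹
C(t) = C₀ e^(−kt) = 8.040 × e^(−0.03648 × 77.1) = 8.040 × e^(−2.813) = 8.040 × 0.06004 ≈ 0.483 µg/mL

0.483 µg/mL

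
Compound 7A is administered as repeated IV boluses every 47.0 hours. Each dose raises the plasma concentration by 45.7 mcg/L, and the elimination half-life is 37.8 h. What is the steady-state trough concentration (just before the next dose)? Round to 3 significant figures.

33.4 mcg/L

k = ln 2 / 37.8 = 0.01834 h⁻¹
Fraction remaining after one interval: e^(−kτ) = e^(−0.01834 × 47.0) = 0.4224
R = 1 / (1 − 0.4224) = 1.731
Css,max = 45.7 × 1.731 = 79.12 mcg/L
Css,min = Css,max × e^(−kτ) = 79.12 × 0.4224 ≈ 33.4 mcg/L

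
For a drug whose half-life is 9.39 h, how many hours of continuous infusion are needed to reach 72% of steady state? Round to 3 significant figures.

17.2 hours

k = ln 2 / 9.39 = 0.07382 h⁻¹
f = 1 − e^(−kt)  ⇒  t = −ln(1 − f) / k
t = −ln(1 − 0.72) / 0.07382 = 1.273 / 0.07382 ≈ 17.2 hours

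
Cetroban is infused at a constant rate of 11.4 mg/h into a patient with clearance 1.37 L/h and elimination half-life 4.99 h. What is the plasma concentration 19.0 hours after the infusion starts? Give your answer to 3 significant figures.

Css = rate / CL = 11.4 / 1.37 = 8.321 µg/mL
k = ln 2 / 4.99 = 0.1389 h⁻¹
C(t) = Css (1 − e^(−kt)) = 8.321 × (1 − e^(−2.639)) = 8.321 × 0.9286 ≈ 7.73 µg/mL

7.73 µg/mL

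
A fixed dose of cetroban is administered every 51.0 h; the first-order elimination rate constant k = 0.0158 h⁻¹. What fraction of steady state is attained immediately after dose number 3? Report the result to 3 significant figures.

0.911

f_n = 1 − e^(−nkτ) = 1 − e^(−3 × 0.01580 × 51.0) = 1 − e^(−2.417) = 1 − 0.08915 ≈ 0.911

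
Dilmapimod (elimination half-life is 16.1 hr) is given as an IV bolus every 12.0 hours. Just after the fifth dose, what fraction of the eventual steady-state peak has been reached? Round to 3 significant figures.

k = ln 2 / 16.1 = 0.04305 hr⁻¹
f_n = 1 − e^(−nkτ) = 1 − e^(−5 × 0.04305 × 12.0) = 1 − e^(−2.583) = 1 − 0.07554 ≈ 0.924

0.924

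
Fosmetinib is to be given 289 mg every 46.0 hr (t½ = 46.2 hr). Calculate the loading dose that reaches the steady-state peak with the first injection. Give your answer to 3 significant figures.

k = ln 2 / 46.2 = 0.01500 hr⁻¹
Accumulation ratio R = 1 / (1 − e^(−kτ)) = 1 / (1 − e^(−0.01500×46.0)) = 1 / (1 − 0.5015) = 2.006
Loading dose = maintenance dose × R = 289 × 2.006 ≈ 580 mg

580 mg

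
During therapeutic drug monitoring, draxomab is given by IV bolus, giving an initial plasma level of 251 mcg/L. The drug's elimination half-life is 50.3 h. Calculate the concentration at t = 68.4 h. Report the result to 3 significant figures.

97.8 mcg/L

k = ln 2 / 50.3 = 0.01378 h⁻¹
C(t) = C₀ e^(−kt) = 251 × e^(−0.01378 × 68.4) = 251 × e^(−0.9426) = 251 × 0.3896 ≈ 97.8 mcg/L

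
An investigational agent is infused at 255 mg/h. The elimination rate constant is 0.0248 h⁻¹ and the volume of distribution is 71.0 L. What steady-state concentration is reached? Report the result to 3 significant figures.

CL = k · V = 0.0248 × 71.0 = 1.761 L/h
Css = rate / CL = 255 / 1.761 ≈ 145 µg/mL

145 µg/mL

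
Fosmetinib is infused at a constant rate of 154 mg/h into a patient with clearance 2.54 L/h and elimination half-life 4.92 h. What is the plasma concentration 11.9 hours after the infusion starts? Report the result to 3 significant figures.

49.3 mg/L

Css = rate / CL = 154 / 2.54 = 60.63 mg/L
k = ln 2 / 4.92 = 0.1409 h⁻¹
C(t) = Css (1 − e^(−kt)) = 60.63 × (1 − e^(−1.677)) = 60.63 × 0.8130 ≈ 49.3 mg/L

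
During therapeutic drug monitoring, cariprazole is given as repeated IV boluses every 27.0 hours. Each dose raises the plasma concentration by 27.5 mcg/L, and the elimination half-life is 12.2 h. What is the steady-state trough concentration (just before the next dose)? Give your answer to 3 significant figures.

k = ln 2 / 12.2 = 0.05682 h⁻¹
Fraction remaining after one interval: e^(−kτ) = e^(−0.05682 × 27.0) = 0.2157
R = 1 / (1 − 0.2157) = 1.275
Css,max = 27.5 × 1.275 = 35.06 mcg/L
Css,min = Css,max × e^(−kτ) = 35.06 × 0.2157 ≈ 7.56 mcg/L

7.56 mcg/L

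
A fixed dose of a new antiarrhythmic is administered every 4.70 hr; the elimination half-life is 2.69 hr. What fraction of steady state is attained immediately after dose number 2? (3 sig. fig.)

0.911

k = ln 2 / 2.69 = 0.2577 hr⁻¹
f_n = 1 − e^(−nkτ) = 1 − e^(−2 × 0.2577 × 4.70) = 1 − e^(−2.422) = 1 − 0.08873 ≈ 0.911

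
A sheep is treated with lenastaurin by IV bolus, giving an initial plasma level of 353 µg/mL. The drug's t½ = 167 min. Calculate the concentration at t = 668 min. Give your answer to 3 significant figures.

22.1 µg/mL

k = ln 2 / 167 = 0.004151 min⁻¹
C(t) = C₀ e^(−kt) = 353 × e^(−0.004151 × 668) = 353 × e^(−2.773) = 353 × 0.06250 ≈ 22.1 µg/mL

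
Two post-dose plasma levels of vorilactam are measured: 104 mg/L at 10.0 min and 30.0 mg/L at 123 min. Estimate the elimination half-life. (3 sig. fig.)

k = ln(C₁/C₂) / (t₂ − t₁) = ln(104/30.0) / (123 − 10.0)
  = 1.243 / 113.0 = 0.01100 min⁻¹
t½ = ln 2 / k = ln 2 / 0.01100 ≈ 63.0 minutes

63.0 minutes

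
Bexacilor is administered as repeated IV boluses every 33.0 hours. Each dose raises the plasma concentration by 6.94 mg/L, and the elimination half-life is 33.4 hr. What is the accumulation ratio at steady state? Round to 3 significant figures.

k = ln 2 / 33.4 = 0.02075 hr⁻¹
Fraction remaining after one interval: e^(−kτ) = e^(−0.02075 × 33.0) = 0.5042
R = 1 / (1 − 0.5042) = 1 / 0.4958 ≈ 2.02

2.02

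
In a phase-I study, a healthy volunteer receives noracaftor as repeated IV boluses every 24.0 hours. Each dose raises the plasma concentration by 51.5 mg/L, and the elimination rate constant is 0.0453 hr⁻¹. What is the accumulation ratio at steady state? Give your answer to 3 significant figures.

1.51

Fraction remaining after one interval: e^(−kτ) = e^(−0.04530 × 24.0) = 0.3372
R = 1 / (1 − 0.3372) = 1 / 0.6628 ≈ 1.51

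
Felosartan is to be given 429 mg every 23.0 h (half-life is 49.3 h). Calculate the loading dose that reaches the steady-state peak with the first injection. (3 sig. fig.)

k = ln 2 / 49.3 = 0.01406 h⁻¹
Accumulation ratio R = 1 / (1 − e^(−kτ)) = 1 / (1 − e^(−0.01406×23.0)) = 1 / (1 − 0.7237) = 3.619
Loading dose = maintenance dose × R = 429 × 3.619 ≈ 1550 mg

1550 mg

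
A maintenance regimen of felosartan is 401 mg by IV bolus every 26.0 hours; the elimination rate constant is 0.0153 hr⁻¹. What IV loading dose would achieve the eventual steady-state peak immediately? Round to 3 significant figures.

1220 mg

Accumulation ratio R = 1 / (1 − e^(−kτ)) = 1 / (1 − e^(−0.01530×26.0)) = 1 / (1 − 0.6718) = 3.047
Loading dose = maintenance dose × R = 401 × 3.047 ≈ 1220 mg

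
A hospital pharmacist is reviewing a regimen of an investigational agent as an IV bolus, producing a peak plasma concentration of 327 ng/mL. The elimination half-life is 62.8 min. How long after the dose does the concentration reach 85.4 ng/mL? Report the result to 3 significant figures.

k = ln 2 / 62.8 = 0.01104 min⁻¹
C(t) = C₀ e^(−kt)  ⇒  t = ln(C₀/C) / k
t = ln(327/85.4) / 0.01104 = 1.343 / 0.01104 ≈ 122 minutes

122 minutes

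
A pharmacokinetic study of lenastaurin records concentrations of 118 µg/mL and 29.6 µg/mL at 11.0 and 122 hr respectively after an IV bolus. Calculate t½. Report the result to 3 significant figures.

k = ln(C₁/C₂) / (t₂ − t₁) = ln(118/29.6) / (122 − 11.0)
  = 1.383 / 111.0 = 0.01246 hr⁻¹
t½ = ln 2 / k = ln 2 / 0.01246 ≈ 55.6 hours

55.6 hours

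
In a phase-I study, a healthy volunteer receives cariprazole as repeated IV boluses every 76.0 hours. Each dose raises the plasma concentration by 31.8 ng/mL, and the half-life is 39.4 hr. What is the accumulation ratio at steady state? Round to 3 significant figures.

1.36

k = ln 2 / 39.4 = 0.01759 hr⁻¹
Fraction remaining after one interval: e^(−kτ) = e^(−0.01759 × 76.0) = 0.2626
R = 1 / (1 − 0.2626) = 1 / 0.7374 ≈ 1.36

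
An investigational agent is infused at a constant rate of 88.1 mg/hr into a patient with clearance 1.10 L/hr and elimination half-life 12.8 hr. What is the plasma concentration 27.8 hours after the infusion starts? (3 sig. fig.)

Css = rate / CL = 88.1 / 1.10 = 80.09 µg/mL
k = ln 2 / 12.8 = 0.05415 hr⁻¹
C(t) = Css (1 − e^(−kt)) = 80.09 × (1 − e^(−1.505)) = 80.09 × 0.7781 ≈ 62.3 µg/mL

62.3 µg/mL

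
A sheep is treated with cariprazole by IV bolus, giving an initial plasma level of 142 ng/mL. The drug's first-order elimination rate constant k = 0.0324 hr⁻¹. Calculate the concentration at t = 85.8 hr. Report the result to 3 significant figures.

8.81 ng/mL

C(t) = C₀ e^(−kt) = 142 × e^(−0.03240 × 85.8) = 142 × e^(−2.780) = 142 × 0.06204 ≈ 8.81 ng/mL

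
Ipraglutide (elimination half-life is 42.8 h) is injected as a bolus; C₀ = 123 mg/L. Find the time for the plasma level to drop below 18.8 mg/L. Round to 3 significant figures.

116 hours

k = ln 2 / 42.8 = 0.01620 h⁻¹
C(t) = C₀ e^(−kt)  ⇒  t = ln(C₀/C) / k
t = ln(123/18.8) / 0.01620 = 1.878 / 0.01620 ≈ 116 hours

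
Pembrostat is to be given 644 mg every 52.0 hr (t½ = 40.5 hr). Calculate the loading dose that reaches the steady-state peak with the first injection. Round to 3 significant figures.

1090 mg

k = ln 2 / 40.5 = 0.01711 hr⁻¹
Accumulation ratio R = 1 / (1 − e^(−kτ)) = 1 / (1 − e^(−0.01711×52.0)) = 1 / (1 − 0.4107) = 1.697
Loading dose = maintenance dose × R = 644 × 1.697 ≈ 1090 mg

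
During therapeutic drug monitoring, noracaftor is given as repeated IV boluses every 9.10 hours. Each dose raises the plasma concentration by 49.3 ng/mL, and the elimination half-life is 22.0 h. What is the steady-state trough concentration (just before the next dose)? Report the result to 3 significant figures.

k = ln 2 / 22.0 = 0.03151 h⁻¹
Fraction remaining after one interval: e^(−kτ) = e^(−0.03151 × 9.10) = 0.7507
R = 1 / (1 − 0.7507) = 4.012
Css,max = 49.3 × 4.012 = 197.8 ng/mL
Css,min = Css,max × e^(−kτ) = 197.8 × 0.7507 ≈ 148 ng/mL

148 ng/mL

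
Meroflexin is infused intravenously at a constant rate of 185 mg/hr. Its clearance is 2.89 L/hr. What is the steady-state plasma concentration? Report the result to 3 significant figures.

Css = infusion rate / CL = 185 / 2.89 ≈ 64.0 mg/L

64.0 mg/L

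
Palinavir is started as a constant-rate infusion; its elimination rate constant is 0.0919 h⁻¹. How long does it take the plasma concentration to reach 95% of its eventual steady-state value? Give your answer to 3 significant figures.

f = 1 − e^(−kt)  ⇒  t = −ln(1 − f) / k
t = −ln(1 − 0.95) / 0.09190 = 2.996 / 0.09190 ≈ 32.6 hours

32.6 hours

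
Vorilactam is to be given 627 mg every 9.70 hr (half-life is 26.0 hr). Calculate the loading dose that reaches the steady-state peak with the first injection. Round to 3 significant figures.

k = ln 2 / 26.0 = 0.02666 hr⁻¹
Accumulation ratio R = 1 / (1 − e^(−kτ)) = 1 / (1 − e^(−0.02666×9.70)) = 1 / (1 − 0.7721) = 4.389
Loading dose = maintenance dose × R = 627 × 4.389 ≈ 2750 mg

2750 mg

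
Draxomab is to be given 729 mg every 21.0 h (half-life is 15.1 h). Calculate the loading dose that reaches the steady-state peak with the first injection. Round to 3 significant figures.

k = ln 2 / 15.1 = 0.04590 h⁻¹
Accumulation ratio R = 1 / (1 − e^(−kτ)) = 1 / (1 − e^(−0.04590×21.0)) = 1 / (1 − 0.3814) = 1.616
Loading dose = maintenance dose × R = 729 × 1.616 ≈ 1180 mg

1180 mg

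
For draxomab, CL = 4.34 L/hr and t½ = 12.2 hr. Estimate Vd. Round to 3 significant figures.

76.4 L

k = ln 2 / t½ = ln 2 / 12.2 = 0.05682 hr⁻¹
V = CL / k = 4.34 / 0.05682 ≈ 76.4 L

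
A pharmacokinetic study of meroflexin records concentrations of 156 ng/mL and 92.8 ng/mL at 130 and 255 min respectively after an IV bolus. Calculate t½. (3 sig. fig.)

k = ln(C₁/C₂) / (t₂ − t₁) = ln(156/92.8) / (255 − 130)
  = 0.5194 / 125.0 = 0.004155 min⁻¹
t½ = ln 2 / k = ln 2 / 0.004155 ≈ 167 minutes

167 minutes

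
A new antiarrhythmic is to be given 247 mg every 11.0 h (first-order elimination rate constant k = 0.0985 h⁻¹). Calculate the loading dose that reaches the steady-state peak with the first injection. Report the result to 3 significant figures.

Accumulation ratio R = 1 / (1 − e^(−kτ)) = 1 / (1 − e^(−0.09850×11.0)) = 1 / (1 − 0.3384) = 1.512
Loading dose = maintenance dose × R = 247 × 1.512 ≈ 373 mg

373 mg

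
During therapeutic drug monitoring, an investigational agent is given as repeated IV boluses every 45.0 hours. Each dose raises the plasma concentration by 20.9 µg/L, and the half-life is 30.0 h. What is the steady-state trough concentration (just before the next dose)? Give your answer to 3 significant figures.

k = ln 2 / 30.0 = 0.02310 h⁻¹
Fraction remaining after one interval: e^(−kτ) = e^(−0.02310 × 45.0) = 0.3536
R = 1 / (1 − 0.3536) = 1.547
Css,max = 20.9 × 1.547 = 32.33 µg/L
Css,min = Css,max × e^(−kτ) = 32.33 × 0.3536 ≈ 11.4 µg/L

11.4 µg/L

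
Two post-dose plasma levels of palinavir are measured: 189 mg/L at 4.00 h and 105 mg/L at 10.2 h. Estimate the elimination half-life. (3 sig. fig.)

7.31 hours

k = ln(C₁/C₂) / (t₂ − t₁) = ln(189/105) / (10.2 − 4.00)
  = 0.5878 / 6.200 = 0.09480 h⁻¹
t½ = ln 2 / k = ln 2 / 0.09480 ≈ 7.31 hours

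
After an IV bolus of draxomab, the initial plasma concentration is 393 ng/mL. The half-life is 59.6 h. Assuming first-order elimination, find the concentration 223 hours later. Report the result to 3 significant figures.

k = ln 2 / 59.6 = 0.01163 h⁻¹
223 h is 3.742 half-lives, so C = 393 × (1/2)^3.742 = 393 × 0.07476 ≈ 29.4 ng/mL

29.4 ng/mL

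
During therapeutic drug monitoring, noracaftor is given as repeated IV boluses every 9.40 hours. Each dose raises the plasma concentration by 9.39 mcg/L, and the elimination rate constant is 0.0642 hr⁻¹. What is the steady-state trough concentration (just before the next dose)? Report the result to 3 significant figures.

11.3 mcg/L

Fraction remaining after one interval: e^(−kτ) = e^(−0.06420 × 9.40) = 0.5469
R = 1 / (1 − 0.5469) = 2.207
Css,max = 9.39 × 2.207 = 20.72 mcg/L
Css,min = Css,max × e^(−kτ) = 20.72 × 0.5469 ≈ 11.3 mcg/L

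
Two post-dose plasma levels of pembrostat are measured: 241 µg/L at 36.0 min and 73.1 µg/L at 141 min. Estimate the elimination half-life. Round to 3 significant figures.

k = ln(C₁/C₂) / (t₂ − t₁) = ln(241/73.1) / (141 − 36.0)
  = 1.193 / 105.0 = 0.01136 min⁻¹
t½ = ln 2 / k = ln 2 / 0.01136 ≈ 61.0 minutes

61.0 minutes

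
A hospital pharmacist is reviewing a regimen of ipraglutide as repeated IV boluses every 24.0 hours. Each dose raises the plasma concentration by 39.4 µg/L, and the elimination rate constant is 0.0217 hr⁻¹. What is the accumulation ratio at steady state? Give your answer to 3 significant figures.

Fraction remaining after one interval: e^(−kτ) = e^(−0.02170 × 24.0) = 0.5940
R = 1 / (1 − 0.5940) = 1 / 0.4060 ≈ 2.46

2.46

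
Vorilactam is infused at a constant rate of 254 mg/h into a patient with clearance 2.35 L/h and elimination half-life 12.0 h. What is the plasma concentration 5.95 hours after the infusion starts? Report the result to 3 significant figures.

Css = rate / CL = 254 / 2.35 = 108.1 µg/mL
k = ln 2 / 12.0 = 0.05776 h⁻¹
C(t) = Css (1 − e^(−kt)) = 108.1 × (1 − e^(−0.3437)) = 108.1 × 0.2908 ≈ 31.4 µg/mL

31.4 µg/mL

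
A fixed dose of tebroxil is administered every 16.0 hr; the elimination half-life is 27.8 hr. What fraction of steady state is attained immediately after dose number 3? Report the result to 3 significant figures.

0.698

k = ln 2 / 27.8 = 0.02493 hr⁻¹
f_n = 1 − e^(−nkτ) = 1 − e^(−3 × 0.02493 × 16.0) = 1 − e^(−1.197) = 1 − 0.3022 ≈ 0.698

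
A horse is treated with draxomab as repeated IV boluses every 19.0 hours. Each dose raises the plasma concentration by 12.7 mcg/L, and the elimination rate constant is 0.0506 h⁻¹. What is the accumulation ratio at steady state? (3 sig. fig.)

Fraction remaining after one interval: e^(−kτ) = e^(−0.05060 × 19.0) = 0.3824
R = 1 / (1 − 0.3824) = 1 / 0.6176 ≈ 1.62

1.62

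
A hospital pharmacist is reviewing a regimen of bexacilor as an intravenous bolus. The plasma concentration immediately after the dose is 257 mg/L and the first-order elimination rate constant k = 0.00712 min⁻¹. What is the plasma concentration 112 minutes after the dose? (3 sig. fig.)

C(t) = C₀ e^(−kt) = 257 × e^(−0.007120 × 112) = 257 × e^(−0.7974) = 257 × 0.4505 ≈ 116 mg/L

116 mg/L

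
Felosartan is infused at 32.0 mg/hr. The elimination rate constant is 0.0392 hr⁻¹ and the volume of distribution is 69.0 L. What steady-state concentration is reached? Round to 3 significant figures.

11.8 µg/mL

CL = k · V = 0.0392 × 69.0 = 2.705 L/hr
Css = rate / CL = 32.0 / 2.705 ≈ 11.8 µg/mL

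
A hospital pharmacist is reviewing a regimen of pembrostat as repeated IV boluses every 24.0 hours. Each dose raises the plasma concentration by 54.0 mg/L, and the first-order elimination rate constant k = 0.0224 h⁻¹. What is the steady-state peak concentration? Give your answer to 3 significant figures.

Fraction remaining after one interval: e^(−kτ) = e^(−0.02240 × 24.0) = 0.5841
R = 1 / (1 − 0.5841) = 2.405
Css,max = 54.0 × 2.405 ≈ 130 mg/L

130 mg/L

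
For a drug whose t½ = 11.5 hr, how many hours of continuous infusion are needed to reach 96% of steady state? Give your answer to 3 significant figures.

53.4 hours

k = ln 2 / 11.5 = 0.06027 hr⁻¹
f = 1 − e^(−kt)  ⇒  t = −ln(1 − f) / k
t = −ln(1 − 0.96) / 0.06027 = 3.219 / 0.06027 ≈ 53.4 hours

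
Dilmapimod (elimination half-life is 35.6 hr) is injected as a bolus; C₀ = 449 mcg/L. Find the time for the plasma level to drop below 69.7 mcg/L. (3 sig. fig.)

k = ln 2 / 35.6 = 0.01947 hr⁻¹
C(t) = C₀ e^(−kt)  ⇒  t = ln(C₀/C) / k
t = ln(449/69.7) / 0.01947 = 1.863 / 0.01947 ≈ 95.7 hours

95.7 hours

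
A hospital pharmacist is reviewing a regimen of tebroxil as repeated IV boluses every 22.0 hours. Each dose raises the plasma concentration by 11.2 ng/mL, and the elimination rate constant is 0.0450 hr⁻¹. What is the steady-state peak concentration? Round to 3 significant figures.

17.8 ng/mL

Fraction remaining after one interval: e^(−kτ) = e^(−0.04500 × 22.0) = 0.3716
R = 1 / (1 − 0.3716) = 1.591
Css,max = 11.2 × 1.591 ≈ 17.8 ng/mL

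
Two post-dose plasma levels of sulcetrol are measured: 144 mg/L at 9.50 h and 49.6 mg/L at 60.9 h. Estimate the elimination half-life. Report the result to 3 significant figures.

33.4 hours

k = ln(C₁/C₂) / (t₂ − t₁) = ln(144/49.6) / (60.9 − 9.50)
  = 1.066 / 51.40 = 0.02074 h⁻¹
t½ = ln 2 / k = ln 2 / 0.02074 ≈ 33.4 hours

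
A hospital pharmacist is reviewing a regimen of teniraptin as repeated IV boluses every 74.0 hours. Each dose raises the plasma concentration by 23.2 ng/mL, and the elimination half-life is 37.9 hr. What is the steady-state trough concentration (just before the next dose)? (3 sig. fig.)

8.08 ng/mL

k = ln 2 / 37.9 = 0.01829 hr⁻¹
Fraction remaining after one interval: e^(−kτ) = e^(−0.01829 × 74.0) = 0.2584
R = 1 / (1 − 0.2584) = 1.348
Css,max = 23.2 × 1.348 = 31.28 ng/mL
Css,min = Css,max × e^(−kτ) = 31.28 × 0.2584 ≈ 8.08 ng/mL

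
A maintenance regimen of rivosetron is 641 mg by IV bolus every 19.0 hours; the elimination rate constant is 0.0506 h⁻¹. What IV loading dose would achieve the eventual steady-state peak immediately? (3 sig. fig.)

Accumulation ratio R = 1 / (1 − e^(−kτ)) = 1 / (1 − e^(−0.05060×19.0)) = 1 / (1 − 0.3824) = 1.619
Loading dose = maintenance dose × R = 641 × 1.619 ≈ 1040 mg

1040 mg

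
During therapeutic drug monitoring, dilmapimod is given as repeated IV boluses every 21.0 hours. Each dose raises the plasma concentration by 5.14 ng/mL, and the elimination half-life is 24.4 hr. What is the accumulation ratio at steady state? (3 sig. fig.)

2.23

k = ln 2 / 24.4 = 0.02841 hr⁻¹
Fraction remaining after one interval: e^(−kτ) = e^(−0.02841 × 21.0) = 0.5507
R = 1 / (1 − 0.5507) = 1 / 0.4493 ≈ 2.23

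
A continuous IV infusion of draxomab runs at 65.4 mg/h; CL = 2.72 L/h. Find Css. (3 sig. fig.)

24.0 mg/L

Css = infusion rate / CL = 65.4 / 2.72 ≈ 24.0 mg/L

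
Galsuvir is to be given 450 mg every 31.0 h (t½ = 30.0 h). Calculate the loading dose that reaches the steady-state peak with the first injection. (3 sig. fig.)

880 mg

k = ln 2 / 30.0 = 0.02310 h⁻¹
Accumulation ratio R = 1 / (1 − e^(−kτ)) = 1 / (1 − e^(−0.02310×31.0)) = 1 / (1 − 0.4886) = 1.955
Loading dose = maintenance dose × R = 450 × 1.955 ≈ 880 mg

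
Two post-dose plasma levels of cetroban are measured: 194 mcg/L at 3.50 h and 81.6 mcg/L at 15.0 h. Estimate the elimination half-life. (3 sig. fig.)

k = ln(C₁/C₂) / (t₂ − t₁) = ln(194/81.6) / (15.0 − 3.50)
  = 0.8660 / 11.50 = 0.07531 h⁻¹
t½ = ln 2 / k = ln 2 / 0.07531 ≈ 9.20 hours

9.20 hours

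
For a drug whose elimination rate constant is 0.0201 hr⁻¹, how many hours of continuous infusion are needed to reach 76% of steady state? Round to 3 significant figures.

71.0 hours

f = 1 − e^(−kt)  ⇒  t = −ln(1 − f) / k
t = −ln(1 − 0.76) / 0.02010 = 1.427 / 0.02010 ≈ 71.0 hours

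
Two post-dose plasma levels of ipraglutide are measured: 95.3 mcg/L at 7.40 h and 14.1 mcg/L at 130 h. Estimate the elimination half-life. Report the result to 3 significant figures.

k = ln(C₁/C₂) / (t₂ − t₁) = ln(95.3/14.1) / (130 − 7.40)
  = 1.911 / 122.6 = 0.01559 h⁻¹
t½ = ln 2 / k = ln 2 / 0.01559 ≈ 44.5 hours

44.5 hours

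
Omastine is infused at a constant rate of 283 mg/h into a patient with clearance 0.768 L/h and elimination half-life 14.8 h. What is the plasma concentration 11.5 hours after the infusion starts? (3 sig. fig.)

Css = rate / CL = 283 / 0.768 = 368.5 mg/L
k = ln 2 / 14.8 = 0.04683 h⁻¹
C(t) = Css (1 − e^(−kt)) = 368.5 × (1 − e^(−0.5386)) = 368.5 × 0.4164 ≈ 153 mg/L

153 mg/L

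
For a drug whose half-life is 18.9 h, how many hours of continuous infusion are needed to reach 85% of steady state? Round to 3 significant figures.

51.7 hours

k = ln 2 / 18.9 = 0.03667 h⁻¹
f = 1 − e^(−kt)  ⇒  t = −ln(1 − f) / k
t = −ln(1 − 0.85) / 0.03667 = 1.897 / 0.03667 ≈ 51.7 hours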